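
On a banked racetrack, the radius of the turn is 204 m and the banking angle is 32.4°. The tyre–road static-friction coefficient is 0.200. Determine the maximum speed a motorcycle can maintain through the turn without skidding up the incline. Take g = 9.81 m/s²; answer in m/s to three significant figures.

At the maximum speed, friction acts down the slope at its limiting value f = μN. Radially (horizontal, toward centre): N sinθ + μN cosθ = mv²/r. Vertically: N cosθ − μN sinθ = mg.
Dividing: v² = r g (sinθ + μcosθ)/(cosθ − μsinθ).
sinθ + μcosθ = 0.5358 + 0.200×0.8443 = 0.7047; cosθ − μsinθ = 0.8443 − 0.200×0.5358 = 0.7372.
v² = 204 × 9.81 × 0.7047/0.7372 = 1913 m²/s², so v = 43.74 m/s.

43.7 m/s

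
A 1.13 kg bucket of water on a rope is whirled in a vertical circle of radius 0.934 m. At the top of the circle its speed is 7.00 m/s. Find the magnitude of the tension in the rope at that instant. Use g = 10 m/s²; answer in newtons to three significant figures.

At the top, both T and the weight mg point inward (toward the centre), so T + mg = mv²/r.
T = m(v²/r − g) = 1.13 × ((7.00)²/0.934 − 10.0) = 1.13 × (52.46 − 10.0) = 1.13 × 42.46 = 47.98 N.

48.0 N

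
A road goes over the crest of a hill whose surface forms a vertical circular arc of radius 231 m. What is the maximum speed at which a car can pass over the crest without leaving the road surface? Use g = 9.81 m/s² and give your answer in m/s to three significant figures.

At the crest the centre of the circle is below the car, so the net downward (centripetal) force is mg − N = mv²/r.
The car leaves the road when N → 0, giving v_max = √(g r) = √(9.81 × 231) = 47.60 m/s.

47.6 m/s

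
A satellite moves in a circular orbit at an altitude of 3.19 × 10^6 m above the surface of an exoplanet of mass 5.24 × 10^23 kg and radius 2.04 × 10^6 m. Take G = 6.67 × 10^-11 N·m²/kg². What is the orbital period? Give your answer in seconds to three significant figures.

r = R + h = 2.04 × 10^6 + 3.19 × 10^6 = 5.230 × 10^6 m. Gravity provides the centripetal force: G M m / r² = m v² / r ⇒ v = √(GM/r) = 2585 m/s.
T = 2πr/v = 2π × 5.230 × 10^6 / 2585 = 12710 s.

12700 s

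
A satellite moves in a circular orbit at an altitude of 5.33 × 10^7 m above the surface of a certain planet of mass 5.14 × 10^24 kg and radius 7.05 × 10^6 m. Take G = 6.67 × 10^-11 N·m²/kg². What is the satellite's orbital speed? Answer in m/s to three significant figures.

2380 m/s

Orbital radius r = R + h = 7.05 × 10^6 + 5.33 × 10^7 = 6.035 × 10^7 m.
Gravity supplies the centripetal force: G M m / r² = m v² / r, so v = √(GM/r).
v = √(6.67 × 10^-11 × 5.14 × 10^24 / 6.035 × 10^7) = √(5.681 × 10^6) = 2383 m/s.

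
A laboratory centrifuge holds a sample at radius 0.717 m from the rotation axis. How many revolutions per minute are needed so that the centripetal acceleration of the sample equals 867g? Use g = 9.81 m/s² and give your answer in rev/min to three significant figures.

1040 rev/min

Require ω²r = 867g, so ω = √(867 × 9.81/0.717) = 108.9 rad/s.
In rev/min: ω × 60/(2π) = 108.9 × 60/(2π) = 1040 rev/min.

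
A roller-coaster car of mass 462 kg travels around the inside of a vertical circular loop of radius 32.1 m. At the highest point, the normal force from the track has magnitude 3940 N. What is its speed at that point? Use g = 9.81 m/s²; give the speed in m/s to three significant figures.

24.3 m/s

At the top, N + mg = mv²/r, so v = √(r(N/m + g)) = √(32.1 × (3940/462 + 9.81)) = √(32.1 × 18.34) = √588.7 = 24.26 m/s.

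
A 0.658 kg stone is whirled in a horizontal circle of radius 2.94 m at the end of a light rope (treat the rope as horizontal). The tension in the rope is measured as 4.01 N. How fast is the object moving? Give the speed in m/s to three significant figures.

4.23 m/s

T = m v²/r ⇒ v = √(T r / m) = √(4.01 × 2.94 / 0.658) = √17.92 = 4.233 m/s.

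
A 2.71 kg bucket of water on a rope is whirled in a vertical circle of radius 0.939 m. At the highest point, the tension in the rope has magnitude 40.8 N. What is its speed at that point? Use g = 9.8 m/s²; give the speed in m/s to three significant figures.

At the top, T + mg = mv²/r, so v = √(r(T/m + g)) = √(0.939 × (40.8/2.71 + 9.8)) = √(0.939 × 24.86) = √23.34 = 4.831 m/s.

4.83 m/s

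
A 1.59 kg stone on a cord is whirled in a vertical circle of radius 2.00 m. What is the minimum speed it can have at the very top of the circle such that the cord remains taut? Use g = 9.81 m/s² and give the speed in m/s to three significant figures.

At the top, both weight mg and T point toward the centre: T + mg = mv²/r.
At minimum speed T → 0, so mg = mv_min²/r ⇒ v_min = √(g r) = √(9.81 × 2.00) = 4.429 m/s.

4.43 m/s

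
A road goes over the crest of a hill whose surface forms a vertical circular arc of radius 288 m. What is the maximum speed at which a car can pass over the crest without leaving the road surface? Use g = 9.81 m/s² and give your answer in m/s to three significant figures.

53.2 m/s

At the crest the centre of the circle is below the car, so the net downward (centripetal) force is mg − N = mv²/r.
The car leaves the road when N → 0, giving v_max = √(g r) = √(9.81 × 288) = 53.15 m/s.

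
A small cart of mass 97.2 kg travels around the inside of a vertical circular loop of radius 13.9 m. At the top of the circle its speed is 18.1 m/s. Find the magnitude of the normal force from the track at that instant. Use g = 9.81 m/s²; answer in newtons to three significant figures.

1340 N

At the top, both N and the weight mg point inward (toward the centre), so N + mg = mv²/r.
N = m(v²/r − g) = 97.2 × ((18.1)²/13.9 − 9.81) = 97.2 × (23.57 − 9.81) = 97.2 × 13.76 = 1337 N.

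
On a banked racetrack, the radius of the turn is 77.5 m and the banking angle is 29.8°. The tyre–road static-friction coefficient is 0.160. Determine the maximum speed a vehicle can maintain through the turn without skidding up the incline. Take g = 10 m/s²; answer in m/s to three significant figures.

25.0 m/s

At the maximum speed, friction acts down the slope at its limiting value f = μN. Radially (horizontal, toward centre): N sinθ + μN cosθ = mv²/r. Vertically: N cosθ − μN sinθ = mg.
Dividing: v² = r g (sinθ + μcosθ)/(cosθ − μsinθ).
sinθ + μcosθ = 0.4970 + 0.160×0.8678 = 0.6358; cosθ − μsinθ = 0.8678 − 0.160×0.4970 = 0.7882.
v² = 77.5 × 10.0 × 0.6358/0.7882 = 625.1 m²/s², so v = 25.00 m/s.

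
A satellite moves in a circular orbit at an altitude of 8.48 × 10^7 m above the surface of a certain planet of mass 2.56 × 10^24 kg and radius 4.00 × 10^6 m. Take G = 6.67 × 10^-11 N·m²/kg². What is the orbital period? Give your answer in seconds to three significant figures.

r = R + h = 4.00 × 10^6 + 8.48 × 10^7 = 8.880 × 10^7 m. Gravity provides the centripetal force: G M m / r² = m v² / r ⇒ v = √(GM/r) = 1387 m/s.
T = 2πr/v = 2π × 8.880 × 10^7 / 1387 = 402400 s.

402000 s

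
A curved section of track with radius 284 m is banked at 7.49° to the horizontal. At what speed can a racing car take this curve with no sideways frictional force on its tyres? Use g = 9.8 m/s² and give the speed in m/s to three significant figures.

19.1 m/s

On a frictionless banked curve, N sinθ = mv²/r and N cosθ = mg, so tanθ = v²/(rg).
v = √(r g tanθ) = √(284 × 9.8 × tan 7.49°) = √(284 × 9.8 × 0.1315) = √365.9 = 19.13 m/s.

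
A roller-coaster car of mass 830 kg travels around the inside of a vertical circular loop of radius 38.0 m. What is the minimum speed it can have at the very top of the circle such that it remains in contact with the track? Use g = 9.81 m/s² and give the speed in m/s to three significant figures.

19.3 m/s

At the highest point the centre is directly below, so both the weight and N act inward: N + mg = mv²/r.
At minimum speed N → 0, so mg = mv_min²/r ⇒ v_min = √(g r) = √(9.81 × 38.0) = 19.31 m/s.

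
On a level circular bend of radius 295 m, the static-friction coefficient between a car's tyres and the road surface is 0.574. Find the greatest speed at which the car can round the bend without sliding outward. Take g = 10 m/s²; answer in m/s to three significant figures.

41.1 m/s

The only inward force on a level bend is static friction, so at the limit f_s = μ_s N = μ_s m g = m v²/r.
Mass cancels: v_max = √(μ_s g r) = √(0.574 × 10.0 × 295) = √1693 = 41.15 m/s.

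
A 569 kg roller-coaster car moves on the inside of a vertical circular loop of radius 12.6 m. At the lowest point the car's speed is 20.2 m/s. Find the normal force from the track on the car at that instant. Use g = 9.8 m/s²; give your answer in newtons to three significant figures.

At the lowest point, N points up (toward the centre) and the weight mg points down (away from the centre), so the net inward force is N − mg = mv²/r.
N = m(v²/r + g) = 569 × ((20.2)²/12.6 + 9.8) = 569 × (32.38 + 9.8) = 569 × 42.18 = 24000 N.

24000 N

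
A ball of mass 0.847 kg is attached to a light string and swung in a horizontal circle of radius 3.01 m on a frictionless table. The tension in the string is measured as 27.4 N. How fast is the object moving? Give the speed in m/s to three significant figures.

9.87 m/s

T = m v²/r ⇒ v = √(T r / m) = √(27.4 × 3.01 / 0.847) = √97.37 = 9.868 m/s.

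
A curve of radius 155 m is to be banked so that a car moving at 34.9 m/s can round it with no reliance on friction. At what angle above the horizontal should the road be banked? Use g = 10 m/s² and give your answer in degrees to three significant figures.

38.2°

For a frictionless banked turn: horizontally N sinθ = mv²/r and vertically N cosθ = mg.
Dividing: tanθ = v²/(r g) = (34.9)²/(155 × 10.0) = 1218/1550 = 0.7858.
θ = arctan(0.7858) = 38.16°.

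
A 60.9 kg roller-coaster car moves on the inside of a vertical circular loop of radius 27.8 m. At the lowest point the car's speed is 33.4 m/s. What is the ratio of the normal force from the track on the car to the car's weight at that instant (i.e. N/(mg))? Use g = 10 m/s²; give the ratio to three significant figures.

At the bottom, N − mg = mv²/r, so N = m(v²/r + g) and N/(mg) = v²/(rg) + 1 = (33.4)²/(27.8 × 10.0) + 1 = 4.013 + 1 = 5.013.

5.01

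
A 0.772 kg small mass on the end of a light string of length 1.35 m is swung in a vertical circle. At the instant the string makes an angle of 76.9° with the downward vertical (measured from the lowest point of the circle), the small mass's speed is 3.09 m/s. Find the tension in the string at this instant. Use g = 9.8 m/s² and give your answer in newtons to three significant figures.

7.17 N

Take the radial direction toward the centre of the circle as positive. The component of the weight along the string toward the centre is −mg cos φ (φ measured from the bottom), so Newton's second law along the string gives T − mg cos φ = m v²/r.
cos 76.9° = 0.2267, so T = m(v²/r + g cos φ) = 0.772 × ((3.09)²/1.35 + 9.8 × 0.2267) = 0.772 × (7.073 + (2.221)) = 0.772 × 9.294 = 7.175 N.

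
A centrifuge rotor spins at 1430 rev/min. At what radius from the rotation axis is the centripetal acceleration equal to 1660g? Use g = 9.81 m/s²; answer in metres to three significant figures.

0.726 m

ω = 1430 rev/min × 2π/60 = 149.7 rad/s.
a_c = ω²r = 1660g ⇒ r = 1660 × 9.81 / (149.7)² = 16280/22420 = 0.7262 m.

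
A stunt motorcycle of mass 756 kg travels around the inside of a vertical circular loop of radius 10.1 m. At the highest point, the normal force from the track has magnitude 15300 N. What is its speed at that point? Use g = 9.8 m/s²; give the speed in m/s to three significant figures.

17.4 m/s

At the top, N + mg = mv²/r, so v = √(r(N/m + g)) = √(10.1 × (15300/756 + 9.8)) = √(10.1 × 30.04) = √303.4 = 17.42 m/s.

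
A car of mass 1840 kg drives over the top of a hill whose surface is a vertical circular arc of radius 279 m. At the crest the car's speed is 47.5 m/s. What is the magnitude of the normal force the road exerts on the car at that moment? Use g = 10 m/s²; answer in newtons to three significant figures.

At the crest the centripetal acceleration points downward (toward the centre of the arc), so mg − N = mv²/r.
N = m(g − v²/r) = 1840 × (10.0 − (47.5)²/279) = 1840 × (10.0 − 8.087) = 1840 × 1.913 = 3520 N.

3520 N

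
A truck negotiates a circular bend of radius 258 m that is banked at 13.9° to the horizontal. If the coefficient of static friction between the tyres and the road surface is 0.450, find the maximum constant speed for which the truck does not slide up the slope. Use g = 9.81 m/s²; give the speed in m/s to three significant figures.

44.6 m/s

At the maximum speed, friction acts down the slope at its limiting value f = μN. Radially (horizontal, toward centre): N sinθ + μN cosθ = mv²/r. Vertically: N cosθ − μN sinθ = mg.
Dividing: v² = r g (sinθ + μcosθ)/(cosθ − μsinθ).
sinθ + μcosθ = 0.2402 + 0.450×0.9707 = 0.6771; cosθ − μsinθ = 0.9707 − 0.450×0.2402 = 0.8626.
v² = 258 × 9.81 × 0.6771/0.8626 = 1987 m²/s², so v = 44.57 m/s.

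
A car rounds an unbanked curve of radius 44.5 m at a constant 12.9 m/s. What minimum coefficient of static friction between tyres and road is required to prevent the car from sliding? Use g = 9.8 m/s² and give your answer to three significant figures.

Friction provides the centripetal force: μ_s m g = m v²/r, so μ_s = v²/(g r) = (12.90)²/(9.8 × 44.5) = 166.4/436.1 = 0.3816.

0.382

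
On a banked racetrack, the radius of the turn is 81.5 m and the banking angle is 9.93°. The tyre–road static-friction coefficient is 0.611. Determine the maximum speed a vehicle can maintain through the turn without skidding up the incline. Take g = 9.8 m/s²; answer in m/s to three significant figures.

At the maximum speed, friction acts down the slope at its limiting value f = μN. Radially (horizontal, toward centre): N sinθ + μN cosθ = mv²/r. Vertically: N cosθ − μN sinθ = mg.
Dividing: v² = r g (sinθ + μcosθ)/(cosθ − μsinθ).
sinθ + μcosθ = 0.1724 + 0.611×0.9850 = 0.7743; cosθ − μsinθ = 0.9850 − 0.611×0.1724 = 0.8797.
v² = 81.5 × 9.8 × 0.7743/0.8797 = 703.0 m²/s², so v = 26.51 m/s.

26.5 m/s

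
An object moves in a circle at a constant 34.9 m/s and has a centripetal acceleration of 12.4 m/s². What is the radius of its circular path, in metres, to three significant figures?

98.2 m

a_c = v²/r ⇒ r = v²/a_c = (34.9)²/12.4 = 1218/12.4 = 98.23 m.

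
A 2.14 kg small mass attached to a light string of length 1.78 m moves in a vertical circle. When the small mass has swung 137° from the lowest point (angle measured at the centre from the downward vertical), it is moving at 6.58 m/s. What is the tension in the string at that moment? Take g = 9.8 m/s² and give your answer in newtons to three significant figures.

36.7 N

Take the radial direction toward the centre of the circle as positive. The component of the weight along the string toward the centre is −mg cos φ (φ measured from the bottom), so Newton's second law along the string gives T − mg cos φ = m v²/r.
cos 137° = -0.7314, so T = m(v²/r + g cos φ) = 2.14 × ((6.58)²/1.78 + 9.8 × -0.7314) = 2.14 × (24.32 + (-7.167)) = 2.14 × 17.16 = 36.72 N.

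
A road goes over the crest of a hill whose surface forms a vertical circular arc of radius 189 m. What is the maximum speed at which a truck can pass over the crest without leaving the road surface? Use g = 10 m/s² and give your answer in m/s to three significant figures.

43.5 m/s

At the crest the centre of the circle is below the truck, so the net downward (centripetal) force is mg − N = mv²/r.
The truck leaves the road when N → 0, giving v_max = √(g r) = √(10.0 × 189) = 43.47 m/s.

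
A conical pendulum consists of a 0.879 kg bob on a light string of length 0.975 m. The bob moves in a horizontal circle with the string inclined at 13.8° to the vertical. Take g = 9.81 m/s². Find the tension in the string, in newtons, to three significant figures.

Vertically the bob has no acceleration, so T cosθ = mg.
T = mg/cosθ = 0.879 × 9.81 / cos 13.8° = 8.623/0.9711 = 8.879 N.

8.88 N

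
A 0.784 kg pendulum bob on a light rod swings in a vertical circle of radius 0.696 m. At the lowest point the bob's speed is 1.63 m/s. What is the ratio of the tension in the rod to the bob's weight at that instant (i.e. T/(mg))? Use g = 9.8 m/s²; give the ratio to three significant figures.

At the bottom, T − mg = mv²/r, so T = m(v²/r + g) and T/(mg) = v²/(rg) + 1 = (1.63)²/(0.696 × 9.8) + 1 = 0.3895 + 1 = 1.390.

1.39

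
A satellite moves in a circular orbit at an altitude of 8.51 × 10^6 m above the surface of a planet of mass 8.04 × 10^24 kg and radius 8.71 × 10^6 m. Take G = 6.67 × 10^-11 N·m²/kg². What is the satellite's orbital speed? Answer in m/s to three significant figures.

Orbital radius r = R + h = 8.71 × 10^6 + 8.51 × 10^6 = 1.722 × 10^7 m.
Gravity supplies the centripetal force: G M m / r² = m v² / r, so v = √(GM/r).
v = √(6.67 × 10^-11 × 8.04 × 10^24 / 1.722 × 10^7) = √(3.114 × 10^7) = 5581 m/s.

5580 m/s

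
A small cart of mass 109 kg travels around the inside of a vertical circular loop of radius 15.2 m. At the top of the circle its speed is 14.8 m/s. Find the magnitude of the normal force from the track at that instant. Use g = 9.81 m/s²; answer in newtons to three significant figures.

501 N

At the top, both N and the weight mg point inward (toward the centre), so N + mg = mv²/r.
N = m(v²/r − g) = 109 × ((14.8)²/15.2 − 9.81) = 109 × (14.41 − 9.81) = 109 × 4.601 = 501.5 N.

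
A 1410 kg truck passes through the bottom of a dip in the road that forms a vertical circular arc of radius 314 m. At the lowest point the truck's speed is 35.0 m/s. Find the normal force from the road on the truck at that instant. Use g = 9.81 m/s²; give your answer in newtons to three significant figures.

At the lowest point, N points up (toward the centre) and the weight mg points down (away from the centre), so the net inward force is N − mg = mv²/r.
N = m(v²/r + g) = 1410 × ((35.0)²/314 + 9.81) = 1410 × (3.901 + 9.81) = 1410 × 13.71 = 19330 N.

19300 N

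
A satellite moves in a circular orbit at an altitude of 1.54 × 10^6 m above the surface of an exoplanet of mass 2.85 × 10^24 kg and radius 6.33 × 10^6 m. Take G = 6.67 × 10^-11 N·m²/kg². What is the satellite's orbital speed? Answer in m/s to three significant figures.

Orbital radius r = R + h = 6.33 × 10^6 + 1.54 × 10^6 = 7.870 × 10^6 m.
Gravity supplies the centripetal force: G M m / r² = m v² / r, so v = √(GM/r).
v = √(6.67 × 10^-11 × 2.85 × 10^24 / 7.870 × 10^6) = √(2.415 × 10^7) = 4915 m/s.

4910 m/s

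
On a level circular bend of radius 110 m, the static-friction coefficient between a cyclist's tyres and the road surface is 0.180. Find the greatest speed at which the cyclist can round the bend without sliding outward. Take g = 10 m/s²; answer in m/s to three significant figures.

14.1 m/s

The only inward force on a level bend is static friction, so at the limit f_s = μ_s N = μ_s m g = m v²/r.
Mass cancels: v_max = √(μ_s g r) = √(0.180 × 10.0 × 110) = √198.0 = 14.07 m/s.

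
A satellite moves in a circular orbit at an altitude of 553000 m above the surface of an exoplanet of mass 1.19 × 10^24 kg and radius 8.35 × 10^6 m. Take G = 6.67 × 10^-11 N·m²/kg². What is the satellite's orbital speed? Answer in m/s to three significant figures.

Orbital radius r = R + h = 8.35 × 10^6 + 553000 = 8.903 × 10^6 m.
Gravity supplies the centripetal force: G M m / r² = m v² / r, so v = √(GM/r).
v = √(6.67 × 10^-11 × 1.19 × 10^24 / 8.903 × 10^6) = √(8.915 × 10^6) = 2986 m/s.

2990 m/s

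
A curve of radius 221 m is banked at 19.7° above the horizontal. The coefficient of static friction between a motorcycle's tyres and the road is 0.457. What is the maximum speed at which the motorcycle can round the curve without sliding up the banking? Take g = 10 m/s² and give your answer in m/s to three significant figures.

At the maximum speed, friction acts down the slope at its limiting value f = μN. Radially (horizontal, toward centre): N sinθ + μN cosθ = mv²/r. Vertically: N cosθ − μN sinθ = mg.
Dividing: v² = r g (sinθ + μcosθ)/(cosθ − μsinθ).
sinθ + μcosθ = 0.3371 + 0.457×0.9415 = 0.7673; cosθ − μsinθ = 0.9415 − 0.457×0.3371 = 0.7874.
v² = 221 × 10.0 × 0.7673/0.7874 = 2154 m²/s², so v = 46.41 m/s.

46.4 m/s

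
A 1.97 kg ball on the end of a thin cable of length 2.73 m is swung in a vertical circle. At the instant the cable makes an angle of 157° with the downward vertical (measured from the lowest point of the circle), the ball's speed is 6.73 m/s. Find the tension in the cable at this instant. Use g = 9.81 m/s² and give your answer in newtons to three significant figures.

Take the radial direction toward the centre of the circle as positive. The component of the weight along the string toward the centre is −mg cos φ (φ measured from the bottom), so Newton's second law along the string gives T − mg cos φ = m v²/r.
cos 157° = -0.9205, so T = m(v²/r + g cos φ) = 1.97 × ((6.73)²/2.73 + 9.81 × -0.9205) = 1.97 × (16.59 + (-9.030)) = 1.97 × 7.561 = 14.89 N.

14.9 N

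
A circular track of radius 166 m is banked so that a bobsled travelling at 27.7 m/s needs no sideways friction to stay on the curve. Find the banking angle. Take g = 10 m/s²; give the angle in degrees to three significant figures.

24.8°

For a frictionless banked turn: horizontally N sinθ = mv²/r and vertically N cosθ = mg.
Dividing: tanθ = v²/(r g) = (27.7)²/(166 × 10.0) = 767.3/1660 = 0.4622.
θ = arctan(0.4622) = 24.81°.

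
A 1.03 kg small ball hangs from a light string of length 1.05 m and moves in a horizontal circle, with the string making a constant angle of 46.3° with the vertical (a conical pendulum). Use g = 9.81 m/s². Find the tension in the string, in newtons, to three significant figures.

14.6 N

Vertically the bob has no acceleration, so T cosθ = mg.
T = mg/cosθ = 1.03 × 9.81 / cos 46.3° = 10.10/0.6909 = 14.63 N.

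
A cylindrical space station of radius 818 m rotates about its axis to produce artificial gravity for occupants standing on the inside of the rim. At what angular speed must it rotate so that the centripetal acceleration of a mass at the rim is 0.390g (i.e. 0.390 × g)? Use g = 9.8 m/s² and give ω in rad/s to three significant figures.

0.0684 rad/s

Centripetal acceleration a_c = ω²r. Setting ω²r = 0.390g:
ω = √(0.390g / r) = √(0.390 × 9.8 / 818) = √0.004672 = 0.06835 rad/s.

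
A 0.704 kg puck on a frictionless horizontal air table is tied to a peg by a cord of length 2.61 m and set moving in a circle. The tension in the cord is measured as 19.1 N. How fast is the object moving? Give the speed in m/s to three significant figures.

8.41 m/s

T = m v²/r ⇒ v = √(T r / m) = √(19.1 × 2.61 / 0.704) = √70.81 = 8.415 m/s.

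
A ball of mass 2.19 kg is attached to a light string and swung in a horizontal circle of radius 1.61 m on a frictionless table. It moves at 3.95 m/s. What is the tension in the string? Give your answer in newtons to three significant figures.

21.2 N

The tension is the only horizontal force, so it supplies the full centripetal force: T = m v²/r = 2.19 × (3.950)²/1.61 = 2.19 × 15.60/1.61 = 21.22 N.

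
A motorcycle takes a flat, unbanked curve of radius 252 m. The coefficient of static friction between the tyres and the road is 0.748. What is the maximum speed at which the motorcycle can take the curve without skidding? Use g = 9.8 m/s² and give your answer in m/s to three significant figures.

Friction provides the centripetal force on a flat curve. At maximum speed it is at its limiting value: μ_s m g = m v²/r.
Mass cancels: v_max = √(μ_s g r) = √(0.748 × 9.8 × 252) = √1847 = 42.98 m/s.

43.0 m/s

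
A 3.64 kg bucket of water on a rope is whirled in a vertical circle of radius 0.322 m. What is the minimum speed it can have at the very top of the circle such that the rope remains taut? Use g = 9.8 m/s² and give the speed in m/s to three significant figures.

1.78 m/s

At the highest point the centre is directly below, so both the weight and T act inward: T + mg = mv²/r.
At minimum speed T → 0, so mg = mv_min²/r ⇒ v_min = √(g r) = √(9.8 × 0.322) = 1.776 m/s.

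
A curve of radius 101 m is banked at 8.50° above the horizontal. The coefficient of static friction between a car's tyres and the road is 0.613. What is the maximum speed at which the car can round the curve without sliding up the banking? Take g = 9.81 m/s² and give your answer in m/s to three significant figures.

At the maximum speed, friction acts down the slope at its limiting value f = μN. Radially (horizontal, toward centre): N sinθ + μN cosθ = mv²/r. Vertically: N cosθ − μN sinθ = mg.
Dividing: v² = r g (sinθ + μcosθ)/(cosθ − μsinθ).
sinθ + μcosθ = 0.1478 + 0.613×0.9890 = 0.7541; cosθ − μsinθ = 0.9890 − 0.613×0.1478 = 0.8984.
v² = 101 × 9.81 × 0.7541/0.8984 = 831.6 m²/s², so v = 28.84 m/s.

28.8 m/s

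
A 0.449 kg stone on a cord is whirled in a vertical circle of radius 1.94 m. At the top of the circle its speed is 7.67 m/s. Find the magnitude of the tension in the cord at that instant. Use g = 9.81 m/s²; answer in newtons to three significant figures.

9.21 N

At the top, both T and the weight mg point inward (toward the centre), so T + mg = mv²/r.
T = m(v²/r − g) = 0.449 × ((7.67)²/1.94 − 9.81) = 0.449 × (30.32 − 9.81) = 0.449 × 20.51 = 9.211 N.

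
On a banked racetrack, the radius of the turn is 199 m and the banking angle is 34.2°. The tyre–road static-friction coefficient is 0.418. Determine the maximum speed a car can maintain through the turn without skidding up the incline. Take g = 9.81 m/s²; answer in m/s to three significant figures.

54.7 m/s

At the maximum speed, friction acts down the slope at its limiting value f = μN. Radially (horizontal, toward centre): N sinθ + μN cosθ = mv²/r. Vertically: N cosθ − μN sinθ = mg.
Dividing: v² = r g (sinθ + μcosθ)/(cosθ − μsinθ).
sinθ + μcosθ = 0.5621 + 0.418×0.8271 = 0.9078; cosθ − μsinθ = 0.8271 − 0.418×0.5621 = 0.5921.
v² = 199 × 9.81 × 0.9078/0.5921 = 2993 m²/s², so v = 54.71 m/s.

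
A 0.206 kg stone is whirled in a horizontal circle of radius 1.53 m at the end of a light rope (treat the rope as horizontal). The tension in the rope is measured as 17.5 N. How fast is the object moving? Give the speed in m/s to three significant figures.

T = m v²/r ⇒ v = √(T r / m) = √(17.5 × 1.53 / 0.206) = √130.0 = 11.40 m/s.

11.4 m/s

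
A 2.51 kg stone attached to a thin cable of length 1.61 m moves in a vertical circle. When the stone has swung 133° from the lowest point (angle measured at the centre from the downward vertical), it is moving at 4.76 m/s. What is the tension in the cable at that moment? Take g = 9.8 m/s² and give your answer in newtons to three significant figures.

18.5 N

Take the radial direction toward the centre of the circle as positive. The component of the weight along the string toward the centre is −mg cos φ (φ measured from the bottom), so Newton's second law along the string gives T − mg cos φ = m v²/r.
cos 133° = -0.6820, so T = m(v²/r + g cos φ) = 2.51 × ((4.76)²/1.61 + 9.8 × -0.6820) = 2.51 × (14.07 + (-6.684)) = 2.51 × 7.389 = 18.55 N.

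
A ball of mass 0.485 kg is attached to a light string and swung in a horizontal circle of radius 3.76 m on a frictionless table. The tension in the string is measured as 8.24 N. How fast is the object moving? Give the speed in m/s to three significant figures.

7.99 m/s

T = m v²/r ⇒ v = √(T r / m) = √(8.24 × 3.76 / 0.485) = √63.88 = 7.993 m/s.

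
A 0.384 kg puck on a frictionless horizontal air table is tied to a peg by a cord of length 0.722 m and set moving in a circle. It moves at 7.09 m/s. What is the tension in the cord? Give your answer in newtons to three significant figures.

The tension is the only horizontal force, so it supplies the full centripetal force: T = m v²/r = 0.384 × (7.090)²/0.722 = 0.384 × 50.27/0.722 = 26.74 N.

26.7 N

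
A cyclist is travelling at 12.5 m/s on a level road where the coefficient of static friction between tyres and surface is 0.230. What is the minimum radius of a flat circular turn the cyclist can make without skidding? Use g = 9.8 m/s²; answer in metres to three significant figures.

At the limit, μ_s m g = m v²/r, so r_min = v²/(μ_s g) = (12.5)²/(0.230 × 9.8) = 156.2/2.254 = 69.32 m.

69.3 m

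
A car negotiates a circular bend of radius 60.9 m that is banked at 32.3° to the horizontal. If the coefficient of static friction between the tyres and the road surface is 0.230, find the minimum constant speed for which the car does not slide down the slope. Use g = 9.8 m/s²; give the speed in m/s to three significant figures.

At the minimum speed, friction acts up the slope at its limiting value f = μN. Radially (horizontal, toward centre): N sinθ − μN cosθ = mv²/r. Vertically: N cosθ + μN sinθ = mg.
Dividing: v² = r g (sinθ − μcosθ)/(cosθ + μsinθ).
sinθ − μcosθ = 0.5344 − 0.230×0.8453 = 0.3399; cosθ + μsinθ = 0.8453 + 0.230×0.5344 = 0.9682.
v² = 60.9 × 9.8 × 0.3399/0.9682 = 209.6 m²/s², so v = 14.48 m/s.

14.5 m/s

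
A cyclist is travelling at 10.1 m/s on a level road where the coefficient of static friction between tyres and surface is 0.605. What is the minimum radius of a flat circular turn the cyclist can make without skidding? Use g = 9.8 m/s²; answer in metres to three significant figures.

At the limit, μ_s m g = m v²/r, so r_min = v²/(μ_s g) = (10.1)²/(0.605 × 9.8) = 102.0/5.929 = 17.21 m.

17.2 m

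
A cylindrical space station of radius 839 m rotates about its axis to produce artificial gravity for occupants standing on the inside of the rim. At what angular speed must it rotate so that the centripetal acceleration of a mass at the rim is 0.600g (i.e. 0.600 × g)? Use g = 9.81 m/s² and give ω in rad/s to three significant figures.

0.0838 rad/s

Centripetal acceleration a_c = ω²r. Setting ω²r = 0.600g:
ω = √(0.600g / r) = √(0.600 × 9.81 / 839) = √0.007015 = 0.08376 rad/s.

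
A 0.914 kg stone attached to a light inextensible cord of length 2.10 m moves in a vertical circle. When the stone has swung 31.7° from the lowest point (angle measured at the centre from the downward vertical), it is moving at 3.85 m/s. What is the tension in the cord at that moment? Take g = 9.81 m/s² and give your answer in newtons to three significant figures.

Take the radial direction toward the centre of the circle as positive. The component of the weight along the string toward the centre is −mg cos φ (φ measured from the bottom), so Newton's second law along the string gives T − mg cos φ = m v²/r.
cos 31.7° = 0.8508, so T = m(v²/r + g cos φ) = 0.914 × ((3.85)²/2.10 + 9.81 × 0.8508) = 0.914 × (7.058 + (8.346)) = 0.914 × 15.40 = 14.08 N.

14.1 N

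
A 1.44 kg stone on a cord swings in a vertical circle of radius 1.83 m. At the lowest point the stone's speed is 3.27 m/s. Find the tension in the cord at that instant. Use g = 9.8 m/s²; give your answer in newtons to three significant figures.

22.5 N

At the lowest point, T points up (toward the centre) and the weight mg points down (away from the centre), so the net inward force is T − mg = mv²/r.
T = m(v²/r + g) = 1.44 × ((3.27)²/1.83 + 9.8) = 1.44 × (5.843 + 9.8) = 1.44 × 15.64 = 22.53 N.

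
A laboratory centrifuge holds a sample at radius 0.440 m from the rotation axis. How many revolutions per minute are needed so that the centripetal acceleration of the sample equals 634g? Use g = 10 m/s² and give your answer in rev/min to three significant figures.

Require ω²r = 634g, so ω = √(634 × 10.0/0.440) = 120.0 rad/s.
In rev/min: ω × 60/(2π) = 120.0 × 60/(2π) = 1146 rev/min.

1150 rev/min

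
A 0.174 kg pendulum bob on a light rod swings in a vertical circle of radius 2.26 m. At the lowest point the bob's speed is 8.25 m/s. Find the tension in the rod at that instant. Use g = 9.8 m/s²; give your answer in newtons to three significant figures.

6.95 N

At the lowest point, T points up (toward the centre) and the weight mg points down (away from the centre), so the net inward force is T − mg = mv²/r.
T = m(v²/r + g) = 0.174 × ((8.25)²/2.26 + 9.8) = 0.174 × (30.12 + 9.8) = 0.174 × 39.92 = 6.945 N.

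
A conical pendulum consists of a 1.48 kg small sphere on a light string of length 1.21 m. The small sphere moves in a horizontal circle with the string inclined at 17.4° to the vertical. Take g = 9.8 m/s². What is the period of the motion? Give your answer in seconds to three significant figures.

2.16 s

r = L sinθ = 0.3618 m. From T sinθ = mω²r and T cosθ = mg: tanθ = ω²r/g, so ω² = g tanθ / r = g/(L cosθ).
ω = √(g/(L cosθ)) = √(9.8/(1.21 × 0.9542)) = √8.488 = 2.913 rad/s.
Period = 2π/ω = 2.157 s.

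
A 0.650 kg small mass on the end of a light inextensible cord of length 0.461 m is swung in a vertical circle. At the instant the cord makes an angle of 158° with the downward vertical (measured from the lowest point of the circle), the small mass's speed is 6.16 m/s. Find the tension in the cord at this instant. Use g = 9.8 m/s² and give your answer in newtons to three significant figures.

Take the radial direction toward the centre of the circle as positive. The component of the weight along the string toward the centre is −mg cos φ (φ measured from the bottom), so Newton's second law along the string gives T − mg cos φ = m v²/r.
cos 158° = -0.9272, so T = m(v²/r + g cos φ) = 0.650 × ((6.16)²/0.461 + 9.8 × -0.9272) = 0.650 × (82.31 + (-9.086)) = 0.650 × 73.23 = 47.60 N.

47.6 N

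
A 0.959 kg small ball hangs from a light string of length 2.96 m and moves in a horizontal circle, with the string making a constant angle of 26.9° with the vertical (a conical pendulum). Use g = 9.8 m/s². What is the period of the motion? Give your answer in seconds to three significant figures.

3.26 s

r = L sinθ = 1.339 m. From T sinθ = mω²r and T cosθ = mg: tanθ = ω²r/g, so ω² = g tanθ / r = g/(L cosθ).
ω = √(g/(L cosθ)) = √(9.8/(2.96 × 0.8918)) = √3.713 = 1.927 rad/s.
Period = 2π/ω = 3.261 s.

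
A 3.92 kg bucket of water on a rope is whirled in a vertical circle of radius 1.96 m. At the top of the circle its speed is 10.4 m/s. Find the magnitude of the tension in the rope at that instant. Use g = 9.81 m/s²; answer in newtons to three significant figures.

At the top, both T and the weight mg point inward (toward the centre), so T + mg = mv²/r.
T = m(v²/r − g) = 3.92 × ((10.4)²/1.96 − 9.81) = 3.92 × (55.18 − 9.81) = 3.92 × 45.37 = 177.9 N.

178 N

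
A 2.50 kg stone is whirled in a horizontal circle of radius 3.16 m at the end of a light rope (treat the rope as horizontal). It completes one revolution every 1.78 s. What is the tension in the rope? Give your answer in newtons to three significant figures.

v = 2πr/T = 2π × 3.16/1.78 = 11.15 m/s.
The tension is the only horizontal force, so it supplies the full centripetal force: T = m v²/r = 2.50 × (11.15)²/3.16 = 2.50 × 124.4/3.16 = 98.43 N.

98.4 N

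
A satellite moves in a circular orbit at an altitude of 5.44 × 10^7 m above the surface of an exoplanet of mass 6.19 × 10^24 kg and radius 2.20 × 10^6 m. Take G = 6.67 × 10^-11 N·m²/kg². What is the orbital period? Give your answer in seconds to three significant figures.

r = R + h = 2.20 × 10^6 + 5.44 × 10^7 = 5.660 × 10^7 m. Gravity provides the centripetal force: G M m / r² = m v² / r ⇒ v = √(GM/r) = 2701 m/s.
T = 2πr/v = 2π × 5.660 × 10^7 / 2701 = 131700 s.

132000 s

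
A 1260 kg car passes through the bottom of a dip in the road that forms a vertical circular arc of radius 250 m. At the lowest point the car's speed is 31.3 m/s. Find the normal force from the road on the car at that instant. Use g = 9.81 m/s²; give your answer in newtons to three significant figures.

At the lowest point, N points up (toward the centre) and the weight mg points down (away from the centre), so the net inward force is N − mg = mv²/r.
N = m(v²/r + g) = 1260 × ((31.3)²/250 + 9.81) = 1260 × (3.919 + 9.81) = 1260 × 13.73 = 17300 N.

17300 N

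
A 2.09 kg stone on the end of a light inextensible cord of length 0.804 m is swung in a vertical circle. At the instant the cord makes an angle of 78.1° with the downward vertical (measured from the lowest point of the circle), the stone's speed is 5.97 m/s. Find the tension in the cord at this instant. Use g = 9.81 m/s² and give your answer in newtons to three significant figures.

Take the radial direction toward the centre of the circle as positive. The component of the weight along the string toward the centre is −mg cos φ (φ measured from the bottom), so Newton's second law along the string gives T − mg cos φ = m v²/r.
cos 78.1° = 0.2062, so T = m(v²/r + g cos φ) = 2.09 × ((5.97)²/0.804 + 9.81 × 0.2062) = 2.09 × (44.33 + (2.023)) = 2.09 × 46.35 = 96.88 N.

96.9 N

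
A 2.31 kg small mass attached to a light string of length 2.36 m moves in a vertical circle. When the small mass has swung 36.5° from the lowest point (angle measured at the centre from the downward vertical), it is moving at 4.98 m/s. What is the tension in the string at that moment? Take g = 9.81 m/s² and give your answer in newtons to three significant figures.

42.5 N

Take the radial direction toward the centre of the circle as positive. The component of the weight along the string toward the centre is −mg cos φ (φ measured from the bottom), so Newton's second law along the string gives T − mg cos φ = m v²/r.
cos 36.5° = 0.8039, so T = m(v²/r + g cos φ) = 2.31 × ((4.98)²/2.36 + 9.81 × 0.8039) = 2.31 × (10.51 + (7.886)) = 2.31 × 18.39 = 42.49 N.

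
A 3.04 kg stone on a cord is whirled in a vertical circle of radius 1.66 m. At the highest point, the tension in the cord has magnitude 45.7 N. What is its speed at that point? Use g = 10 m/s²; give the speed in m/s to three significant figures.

At the top, T + mg = mv²/r, so v = √(r(T/m + g)) = √(1.66 × (45.7/3.04 + 10.0)) = √(1.66 × 25.03) = √41.55 = 6.446 m/s.

6.45 m/s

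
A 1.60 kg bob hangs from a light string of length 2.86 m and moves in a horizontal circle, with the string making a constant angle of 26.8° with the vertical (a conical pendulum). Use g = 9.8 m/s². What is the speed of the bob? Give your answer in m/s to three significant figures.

2.53 m/s

The radius of the circle is r = L sinθ = 2.86 × sin 26.8° = 1.290 m.
Horizontally T sinθ = mv²/r and vertically T cosθ = mg, so tanθ = v²/(rg).
v = √(r g tanθ) = √(1.290 × 9.8 × 0.5051) = √6.384 = 2.527 m/s.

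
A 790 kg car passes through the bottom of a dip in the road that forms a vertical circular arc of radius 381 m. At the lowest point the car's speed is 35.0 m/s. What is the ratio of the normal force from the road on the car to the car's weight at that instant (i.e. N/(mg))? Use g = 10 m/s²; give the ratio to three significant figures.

1.32

At the bottom, N − mg = mv²/r, so N = m(v²/r + g) and N/(mg) = v²/(rg) + 1 = (35.0)²/(381 × 10.0) + 1 = 0.3215 + 1 = 1.322.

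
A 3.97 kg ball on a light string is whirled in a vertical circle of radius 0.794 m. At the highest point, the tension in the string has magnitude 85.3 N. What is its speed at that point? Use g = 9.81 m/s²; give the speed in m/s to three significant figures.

4.98 m/s

At the top, T + mg = mv²/r, so v = √(r(T/m + g)) = √(0.794 × (85.3/3.97 + 9.81)) = √(0.794 × 31.30) = √24.85 = 4.985 m/s.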